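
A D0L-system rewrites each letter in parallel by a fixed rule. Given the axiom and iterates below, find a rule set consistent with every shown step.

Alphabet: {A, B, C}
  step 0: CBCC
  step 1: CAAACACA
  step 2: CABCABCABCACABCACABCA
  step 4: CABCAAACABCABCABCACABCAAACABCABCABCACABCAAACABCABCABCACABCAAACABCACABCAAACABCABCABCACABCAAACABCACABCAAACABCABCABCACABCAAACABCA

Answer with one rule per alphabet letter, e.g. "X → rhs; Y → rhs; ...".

A->BCA, B->AA, C->CA

  step 1 ⇒ step 2: CAAACACA ⇒ CA·BCA·BCA·BCA·CA·BCA·CA·BCA
    A ↦ BCA
    C ↦ CA
  step 0 ⇒ step 1: CBCC ⇒ CA·AA·CA·CA
    B ↦ AA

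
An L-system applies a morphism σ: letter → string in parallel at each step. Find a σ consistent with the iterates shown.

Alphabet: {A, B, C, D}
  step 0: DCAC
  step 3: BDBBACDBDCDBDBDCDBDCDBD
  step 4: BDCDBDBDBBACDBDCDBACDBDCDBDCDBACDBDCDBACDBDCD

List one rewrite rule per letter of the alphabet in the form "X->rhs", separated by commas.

A->B, B->BD, C->BA, D->CD

  step 3 ⇒ step 4: BDBBACDBDCDBDBDCDBDCDBD ⇒ BD·CD·BD·BD·B·BA·CD·BD·CD·BA·CD·BD·CD·BD·CD·BA·CD·BD·CD·BA·CD·BD·CD
    A ↦ B
    B ↦ BD
    C ↦ BA
    D ↦ CD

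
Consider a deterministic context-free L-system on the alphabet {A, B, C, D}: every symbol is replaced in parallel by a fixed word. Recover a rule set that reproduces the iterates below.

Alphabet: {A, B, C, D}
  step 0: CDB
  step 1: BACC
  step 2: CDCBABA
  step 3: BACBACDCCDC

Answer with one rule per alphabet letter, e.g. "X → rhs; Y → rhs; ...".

A->DC, B->C, C->BA, D->C

  step 2 ⇒ step 3: CDCBABA ⇒ BA·C·BA·C·DC·C·DC
    A ↦ DC
    B ↦ C
    C ↦ BA
    D ↦ C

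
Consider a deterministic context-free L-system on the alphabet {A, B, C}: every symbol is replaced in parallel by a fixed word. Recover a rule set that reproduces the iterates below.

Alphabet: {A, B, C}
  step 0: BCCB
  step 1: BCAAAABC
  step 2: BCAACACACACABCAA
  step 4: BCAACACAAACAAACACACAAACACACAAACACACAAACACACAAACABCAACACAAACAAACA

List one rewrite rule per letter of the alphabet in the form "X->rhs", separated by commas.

  step 1 ⇒ step 2: BCAAAABC ⇒ BC·AA·CA·CA·CA·CA·BC·AA
    A ↦ CA
    B ↦ BC
    C ↦ AA

A->CA, B->BC, C->AA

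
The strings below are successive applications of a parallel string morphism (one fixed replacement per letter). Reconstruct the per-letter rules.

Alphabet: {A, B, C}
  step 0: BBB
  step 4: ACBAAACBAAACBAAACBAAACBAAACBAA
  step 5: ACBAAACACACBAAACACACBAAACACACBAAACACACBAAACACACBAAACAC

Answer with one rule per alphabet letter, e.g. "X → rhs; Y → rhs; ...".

A->AC, B->AA, C->B

  step 4 ⇒ step 5: ACBAAACBAAACBAAACBAAACBAAACBAA ⇒ AC·B·AA·AC·AC·AC·B·AA·AC·AC·AC·B·AA·AC·AC·AC·B·AA·AC·AC·AC·B·AA·AC·AC·AC·B·AA·AC·AC
    A ↦ AC
    B ↦ AA
    C ↦ B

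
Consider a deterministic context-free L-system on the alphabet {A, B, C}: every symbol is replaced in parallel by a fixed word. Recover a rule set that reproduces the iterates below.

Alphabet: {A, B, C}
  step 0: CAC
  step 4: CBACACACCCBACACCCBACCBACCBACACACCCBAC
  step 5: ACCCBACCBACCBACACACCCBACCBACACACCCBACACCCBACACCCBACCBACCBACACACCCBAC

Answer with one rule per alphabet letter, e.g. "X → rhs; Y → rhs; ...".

  step 4 ⇒ step 5: CBACACACCCBACACCCBACCBACCBACACACCCBAC ⇒ AC·C·CB·AC·CB·AC·CB·AC·AC·AC·C·CB·AC·CB·AC·AC·AC·C·CB·AC·AC·C·CB·AC·AC·C·CB·AC·CB·AC·CB·AC·AC·AC·C·CB·AC
    A ↦ CB
    B ↦ C
    C ↦ AC

A->CB, B->C, C->AC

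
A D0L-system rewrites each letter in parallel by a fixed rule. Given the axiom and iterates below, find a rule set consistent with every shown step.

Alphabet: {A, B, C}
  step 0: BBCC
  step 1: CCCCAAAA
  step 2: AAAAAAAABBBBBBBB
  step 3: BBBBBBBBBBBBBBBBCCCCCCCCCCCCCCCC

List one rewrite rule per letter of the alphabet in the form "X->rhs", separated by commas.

  step 2 ⇒ step 3: AAAAAAAABBBBBBBB ⇒ BB·BB·BB·BB·BB·BB·BB·BB·CC·CC·CC·CC·CC·CC·CC·CC
    A ↦ BB
    B ↦ CC
  step 0 ⇒ step 1: BBCC ⇒ CC·CC·AA·AA
    C ↦ AA

A->BB, B->CC, C->AA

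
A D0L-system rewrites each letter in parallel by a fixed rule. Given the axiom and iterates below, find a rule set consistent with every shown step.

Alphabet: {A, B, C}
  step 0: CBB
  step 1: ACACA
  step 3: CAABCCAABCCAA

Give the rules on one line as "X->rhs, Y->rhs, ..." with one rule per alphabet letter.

A->BC, B->CA, C->A

  step 0 ⇒ step 1: CBB ⇒ A·CA·CA
    B ↦ CA
    C ↦ A
    A ↦ BC  (constrained at step 1)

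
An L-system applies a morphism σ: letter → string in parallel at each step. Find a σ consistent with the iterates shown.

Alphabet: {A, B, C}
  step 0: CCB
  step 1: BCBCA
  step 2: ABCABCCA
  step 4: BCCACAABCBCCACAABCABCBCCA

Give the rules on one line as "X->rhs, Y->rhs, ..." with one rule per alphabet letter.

A->CA, B->A, C->BC

  step 1 ⇒ step 2: BCBCA ⇒ A·BC·A·BC·CA
    A ↦ CA
    B ↦ A
    C ↦ BC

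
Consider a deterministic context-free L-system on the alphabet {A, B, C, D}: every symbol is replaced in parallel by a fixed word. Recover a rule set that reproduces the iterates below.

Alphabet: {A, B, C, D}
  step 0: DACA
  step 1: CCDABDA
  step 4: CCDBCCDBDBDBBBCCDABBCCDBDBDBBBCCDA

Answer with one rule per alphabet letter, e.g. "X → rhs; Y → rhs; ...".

  step 0 ⇒ step 1: DACA ⇒ CC·DA·B·DA
    A ↦ DA
    C ↦ B
    D ↦ CC
    B ↦ DB  (constrained at step 1)

A->DA, B->DB, C->B, D->CC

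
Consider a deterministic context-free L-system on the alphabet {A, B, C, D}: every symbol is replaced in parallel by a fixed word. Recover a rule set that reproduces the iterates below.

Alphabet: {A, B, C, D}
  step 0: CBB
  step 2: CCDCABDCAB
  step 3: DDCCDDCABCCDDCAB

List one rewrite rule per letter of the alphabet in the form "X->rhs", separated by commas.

A->DC, B->AB, C->D, D->CC

  step 2 ⇒ step 3: CCDCABDCAB ⇒ D·D·CC·D·DC·AB·CC·D·DC·AB
    A ↦ DC
    B ↦ AB
    C ↦ D
    D ↦ CC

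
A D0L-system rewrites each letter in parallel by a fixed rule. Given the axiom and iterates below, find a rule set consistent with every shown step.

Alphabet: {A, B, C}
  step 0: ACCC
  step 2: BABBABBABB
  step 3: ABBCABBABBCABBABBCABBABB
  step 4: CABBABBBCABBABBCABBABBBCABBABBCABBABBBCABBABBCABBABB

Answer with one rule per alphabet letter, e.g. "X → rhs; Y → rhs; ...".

  step 3 ⇒ step 4: ABBCABBABBCABBABBCABBABB ⇒ C·ABB·ABB·B·C·ABB·ABB·C·ABB·ABB·B·C·ABB·ABB·C·ABB·ABB·B·C·ABB·ABB·C·ABB·ABB
    A ↦ C
    B ↦ ABB
    C ↦ B

A->C, B->ABB, C->B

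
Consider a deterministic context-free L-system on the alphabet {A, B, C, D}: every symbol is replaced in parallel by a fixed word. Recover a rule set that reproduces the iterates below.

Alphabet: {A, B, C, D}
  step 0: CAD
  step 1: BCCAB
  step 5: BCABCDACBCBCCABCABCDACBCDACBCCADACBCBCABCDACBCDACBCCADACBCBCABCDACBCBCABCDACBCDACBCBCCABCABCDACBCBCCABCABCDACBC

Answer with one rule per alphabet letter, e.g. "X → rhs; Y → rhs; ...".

A->CA, B->DAC, C->BC, D->B

  step 0 ⇒ step 1: CAD ⇒ BC·CA·B
    A ↦ CA
    C ↦ BC
    D ↦ B
    B ↦ DAC  (constrained at step 1)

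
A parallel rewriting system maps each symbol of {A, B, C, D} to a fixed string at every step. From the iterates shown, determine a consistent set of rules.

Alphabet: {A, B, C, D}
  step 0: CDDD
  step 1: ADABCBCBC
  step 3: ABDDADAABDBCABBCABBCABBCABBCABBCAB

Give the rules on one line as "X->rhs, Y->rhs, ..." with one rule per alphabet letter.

A->AB, B->D, C->ADA, D->BC

  step 0 ⇒ step 1: CDDD ⇒ ADA·BC·BC·BC
    C ↦ ADA
    D ↦ BC
    A ↦ AB  (constrained at step 1)
    B ↦ D  (constrained at step 1)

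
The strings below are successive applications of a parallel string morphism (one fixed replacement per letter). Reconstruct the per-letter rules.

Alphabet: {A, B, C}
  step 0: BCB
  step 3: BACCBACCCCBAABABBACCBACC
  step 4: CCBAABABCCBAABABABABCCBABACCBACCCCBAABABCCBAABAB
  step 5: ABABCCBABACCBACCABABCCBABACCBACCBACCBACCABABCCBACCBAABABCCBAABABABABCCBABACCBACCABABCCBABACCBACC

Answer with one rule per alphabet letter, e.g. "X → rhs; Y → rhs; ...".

  step 4 ⇒ step 5: CCBAABABCCBAABABABABCCBABACCBACCCCBAABABCCBAABAB ⇒ AB·AB·CC·BA·BA·CC·BA·CC·AB·AB·CC·BA·BA·CC·BA·CC·BA·CC·BA·CC·AB·AB·CC·BA·CC·BA·AB·AB·CC·BA·AB·AB·AB·AB·CC·BA·BA·CC·BA·CC·AB·AB·CC·BA·BA·CC·BA·CC
    A ↦ BA
    B ↦ CC
    C ↦ AB

A->BA, B->CC, C->AB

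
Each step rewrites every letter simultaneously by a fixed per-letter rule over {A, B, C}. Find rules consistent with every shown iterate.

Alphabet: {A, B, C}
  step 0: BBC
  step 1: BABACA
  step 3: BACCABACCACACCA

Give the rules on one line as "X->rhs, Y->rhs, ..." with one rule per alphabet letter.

  step 0 ⇒ step 1: BBC ⇒ BA·BA·CA
    B ↦ BA
    C ↦ CA
    A ↦ C  (constrained at step 1)

A->C, B->BA, C->CA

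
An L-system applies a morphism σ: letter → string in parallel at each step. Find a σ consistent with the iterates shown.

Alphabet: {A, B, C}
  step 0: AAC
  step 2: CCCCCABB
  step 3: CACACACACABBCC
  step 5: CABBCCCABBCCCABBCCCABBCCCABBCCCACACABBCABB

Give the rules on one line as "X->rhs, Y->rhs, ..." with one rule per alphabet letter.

  step 2 ⇒ step 3: CCCCCABB ⇒ CA·CA·CA·CA·CA·BB·C·C
    A ↦ BB
    B ↦ C
    C ↦ CA

A->BB, B->C, C->CA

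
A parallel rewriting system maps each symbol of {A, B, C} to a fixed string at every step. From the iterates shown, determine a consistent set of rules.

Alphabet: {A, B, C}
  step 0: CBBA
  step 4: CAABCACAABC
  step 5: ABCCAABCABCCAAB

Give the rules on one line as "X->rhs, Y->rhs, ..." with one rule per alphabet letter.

  step 4 ⇒ step 5: CAABCACAABC ⇒ AB·C·C·A·AB·C·AB·C·C·A·AB
    A ↦ C
    B ↦ A
    C ↦ AB

A->C, B->A, C->AB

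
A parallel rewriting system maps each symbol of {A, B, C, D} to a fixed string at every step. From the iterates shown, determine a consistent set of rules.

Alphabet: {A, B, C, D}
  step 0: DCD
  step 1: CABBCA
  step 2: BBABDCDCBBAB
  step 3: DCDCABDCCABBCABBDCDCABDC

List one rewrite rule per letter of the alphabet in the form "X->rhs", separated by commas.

  step 2 ⇒ step 3: BBABDCDCBBAB ⇒ DC·DC·AB·DC·CA·BB·CA·BB·DC·DC·AB·DC
    A ↦ AB
    B ↦ DC
    C ↦ BB
    D ↦ CA

A->AB, B->DC, C->BB, D->CA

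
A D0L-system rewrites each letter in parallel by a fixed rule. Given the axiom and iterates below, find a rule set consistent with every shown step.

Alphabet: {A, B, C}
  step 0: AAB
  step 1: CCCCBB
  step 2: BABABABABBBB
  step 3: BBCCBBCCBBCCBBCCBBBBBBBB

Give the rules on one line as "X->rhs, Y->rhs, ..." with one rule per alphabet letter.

A->CC, B->BB, C->BA

  step 2 ⇒ step 3: BABABABABBBB ⇒ BB·CC·BB·CC·BB·CC·BB·CC·BB·BB·BB·BB
    A ↦ CC
    B ↦ BB
  step 1 ⇒ step 2: CCCCBB ⇒ BA·BA·BA·BA·BB·BB
    C ↦ BA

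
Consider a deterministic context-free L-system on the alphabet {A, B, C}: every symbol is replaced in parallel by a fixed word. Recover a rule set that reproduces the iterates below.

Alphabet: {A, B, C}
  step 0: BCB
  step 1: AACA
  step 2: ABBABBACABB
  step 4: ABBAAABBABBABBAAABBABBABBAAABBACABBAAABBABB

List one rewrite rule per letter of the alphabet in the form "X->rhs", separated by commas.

A->ABB, B->A, C->AC

  step 1 ⇒ step 2: AACA ⇒ ABB·ABB·AC·ABB
    A ↦ ABB
    C ↦ AC
  step 0 ⇒ step 1: BCB ⇒ A·AC·A
    B ↦ A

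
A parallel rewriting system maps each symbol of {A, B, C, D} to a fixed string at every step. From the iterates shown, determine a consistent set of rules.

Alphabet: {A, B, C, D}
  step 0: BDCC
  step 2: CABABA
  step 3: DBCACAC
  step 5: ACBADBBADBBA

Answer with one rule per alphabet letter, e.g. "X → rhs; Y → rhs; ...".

A->C, B->A, C->DB, D->B

  step 2 ⇒ step 3: CABABA ⇒ DB·C·A·C·A·C
    A ↦ C
    B ↦ A
    C ↦ DB
    D ↦ B  (constrained at step 0)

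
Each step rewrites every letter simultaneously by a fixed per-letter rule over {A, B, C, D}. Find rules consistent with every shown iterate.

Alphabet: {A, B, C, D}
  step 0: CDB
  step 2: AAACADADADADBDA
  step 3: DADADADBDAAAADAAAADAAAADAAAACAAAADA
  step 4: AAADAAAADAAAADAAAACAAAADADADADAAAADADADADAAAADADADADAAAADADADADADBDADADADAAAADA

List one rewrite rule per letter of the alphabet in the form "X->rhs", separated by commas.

  step 3 ⇒ step 4: DADADADBDAAAADAAAADAAAADAAAACAAAADA ⇒ AAA·DA·AAA·DA·AAA·DA·AAA·CA·AAA·DA·DA·DA·DA·AAA·DA·DA·DA·DA·AAA·DA·DA·DA·DA·AAA·DA·DA·DA·DA·DB·DA·DA·DA·DA·AAA·DA
    A ↦ DA
    B ↦ CA
    C ↦ DB
    D ↦ AAA

A->DA, B->CA, C->DB, D->AAA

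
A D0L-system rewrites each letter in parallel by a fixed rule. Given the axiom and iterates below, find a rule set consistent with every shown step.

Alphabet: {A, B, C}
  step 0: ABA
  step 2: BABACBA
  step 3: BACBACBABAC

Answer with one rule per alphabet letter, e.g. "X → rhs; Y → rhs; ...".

  step 2 ⇒ step 3: BABACBA ⇒ BA·C·BA·C·BA·BA·C
    A ↦ C
    B ↦ BA
    C ↦ BA

A->C, B->BA, C->BA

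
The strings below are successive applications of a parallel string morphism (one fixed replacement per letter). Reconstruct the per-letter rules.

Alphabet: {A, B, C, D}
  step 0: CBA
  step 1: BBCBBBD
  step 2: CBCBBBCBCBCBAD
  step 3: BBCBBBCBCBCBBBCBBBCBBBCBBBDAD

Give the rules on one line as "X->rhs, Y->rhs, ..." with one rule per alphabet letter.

  step 2 ⇒ step 3: CBCBBBCBCBCBAD ⇒ BB·CB·BB·CB·CB·CB·BB·CB·BB·CB·BB·CB·BBD·AD
    A ↦ BBD
    B ↦ CB
    C ↦ BB
    D ↦ AD

A->BBD, B->CB, C->BB, D->AD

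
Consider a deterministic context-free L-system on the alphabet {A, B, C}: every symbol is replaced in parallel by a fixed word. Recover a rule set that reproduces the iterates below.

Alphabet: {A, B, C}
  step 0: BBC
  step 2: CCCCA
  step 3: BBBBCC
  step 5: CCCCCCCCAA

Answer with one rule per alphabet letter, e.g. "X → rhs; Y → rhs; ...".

A->CC, B->A, C->B

  step 2 ⇒ step 3: CCCCA ⇒ B·B·B·B·CC
    A ↦ CC
    C ↦ B
    B ↦ A  (constrained at step 0)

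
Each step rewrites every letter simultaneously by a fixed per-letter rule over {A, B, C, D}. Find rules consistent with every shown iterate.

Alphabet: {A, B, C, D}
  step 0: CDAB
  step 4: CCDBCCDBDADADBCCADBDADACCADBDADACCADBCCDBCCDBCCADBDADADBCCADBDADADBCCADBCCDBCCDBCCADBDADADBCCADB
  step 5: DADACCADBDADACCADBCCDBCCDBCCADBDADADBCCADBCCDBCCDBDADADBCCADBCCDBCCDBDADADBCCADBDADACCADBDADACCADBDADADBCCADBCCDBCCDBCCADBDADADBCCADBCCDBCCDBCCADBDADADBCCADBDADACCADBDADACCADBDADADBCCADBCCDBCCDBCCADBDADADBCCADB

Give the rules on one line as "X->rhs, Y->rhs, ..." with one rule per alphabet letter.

  step 4 ⇒ step 5: CCDBCCDBDADADBCCADBDADACCADBDADACCADBCCDBCCDBCCADBDADADBCCADBDADADBCCADBCCDBCCDBCCADBDADADBCCADB ⇒ DA·DA·CC·ADB·DA·DA·CC·ADB·CC·DB·CC·DB·CC·ADB·DA·DA·DB·CC·ADB·CC·DB·CC·DB·DA·DA·DB·CC·ADB·CC·DB·CC·DB·DA·DA·DB·CC·ADB·DA·DA·CC·ADB·DA·DA·CC·ADB·DA·DA·DB·CC·ADB·CC·DB·CC·DB·CC·ADB·DA·DA·DB·CC·ADB·CC·DB·CC·DB·CC·ADB·DA·DA·DB·CC·ADB·DA·DA·CC·ADB·DA·DA·CC·ADB·DA·DA·DB·CC·ADB·CC·DB·CC·DB·CC·ADB·DA·DA·DB·CC·ADB
    A ↦ DB
    B ↦ ADB
    C ↦ DA
    D ↦ CC

A->DB, B->ADB, C->DA, D->CC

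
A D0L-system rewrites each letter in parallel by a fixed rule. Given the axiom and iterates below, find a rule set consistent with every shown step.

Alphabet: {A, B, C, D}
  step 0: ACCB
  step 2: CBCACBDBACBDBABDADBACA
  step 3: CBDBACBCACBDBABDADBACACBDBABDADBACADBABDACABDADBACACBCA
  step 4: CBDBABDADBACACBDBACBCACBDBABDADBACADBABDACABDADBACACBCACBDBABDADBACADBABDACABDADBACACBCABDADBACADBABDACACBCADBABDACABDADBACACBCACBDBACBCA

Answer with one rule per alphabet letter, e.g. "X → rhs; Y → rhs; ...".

  step 3 ⇒ step 4: CBDBACBCACBDBABDADBACACBDBABDADBACADBABDACABDADBACACBCA ⇒ CB·DBA·BDA·DBA·CA·CB·DBA·CB·CA·CB·DBA·BDA·DBA·CA·DBA·BDA·CA·BDA·DBA·CA·CB·CA·CB·DBA·BDA·DBA·CA·DBA·BDA·CA·BDA·DBA·CA·CB·CA·BDA·DBA·CA·DBA·BDA·CA·CB·CA·DBA·BDA·CA·BDA·DBA·CA·CB·CA·CB·DBA·CB·CA
    A ↦ CA
    B ↦ DBA
    C ↦ CB
    D ↦ BDA

A->CA, B->DBA, C->CB, D->BDA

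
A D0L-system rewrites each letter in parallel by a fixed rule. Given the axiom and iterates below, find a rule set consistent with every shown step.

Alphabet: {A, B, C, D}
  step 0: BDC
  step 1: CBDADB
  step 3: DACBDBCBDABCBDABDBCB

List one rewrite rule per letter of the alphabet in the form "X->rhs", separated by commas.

  step 0 ⇒ step 1: BDC ⇒ CB·DA·DB
    B ↦ CB
    C ↦ DB
    D ↦ DA
    A ↦ B  (constrained at step 1)

A->B, B->CB, C->DB, D->DA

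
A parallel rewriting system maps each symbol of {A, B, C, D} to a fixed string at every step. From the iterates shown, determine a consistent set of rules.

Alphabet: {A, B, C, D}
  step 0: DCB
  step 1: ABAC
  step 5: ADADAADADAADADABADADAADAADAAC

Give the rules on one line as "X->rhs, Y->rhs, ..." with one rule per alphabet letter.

A->DA, B->AC, C->B, D->A

  step 0 ⇒ step 1: DCB ⇒ A·B·AC
    B ↦ AC
    C ↦ B
    D ↦ A
    A ↦ DA  (constrained at step 1)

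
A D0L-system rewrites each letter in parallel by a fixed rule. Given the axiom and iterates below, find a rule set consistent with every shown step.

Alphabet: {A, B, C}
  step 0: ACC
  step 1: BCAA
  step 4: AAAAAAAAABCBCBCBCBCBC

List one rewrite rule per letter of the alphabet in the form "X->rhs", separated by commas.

A->BC, B->AA, C->A

  step 0 ⇒ step 1: ACC ⇒ BC·A·A
    A ↦ BC
    C ↦ A
    B ↦ AA  (constrained at step 1)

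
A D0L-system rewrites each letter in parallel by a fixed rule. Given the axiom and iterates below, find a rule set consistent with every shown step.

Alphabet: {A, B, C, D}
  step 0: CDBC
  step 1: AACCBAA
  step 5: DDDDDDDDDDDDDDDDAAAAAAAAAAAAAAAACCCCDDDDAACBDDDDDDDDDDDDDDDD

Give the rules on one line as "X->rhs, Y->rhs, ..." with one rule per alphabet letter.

  step 0 ⇒ step 1: CDBC ⇒ AA·C·CB·AA
    B ↦ CB
    C ↦ AA
    D ↦ C
    A ↦ DD  (constrained at step 1)

A->DD, B->CB, C->AA, D->C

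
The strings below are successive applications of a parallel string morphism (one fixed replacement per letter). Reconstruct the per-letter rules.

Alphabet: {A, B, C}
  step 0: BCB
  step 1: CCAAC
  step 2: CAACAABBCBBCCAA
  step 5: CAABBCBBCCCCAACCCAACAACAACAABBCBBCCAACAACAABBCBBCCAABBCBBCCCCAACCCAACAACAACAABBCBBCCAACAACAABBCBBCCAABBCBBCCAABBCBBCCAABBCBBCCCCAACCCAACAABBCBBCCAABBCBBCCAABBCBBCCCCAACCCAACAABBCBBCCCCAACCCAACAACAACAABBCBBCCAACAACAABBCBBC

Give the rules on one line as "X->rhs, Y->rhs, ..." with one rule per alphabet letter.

  step 1 ⇒ step 2: CCAAC ⇒ CAA·CAA·BBC·BBC·CAA
    A ↦ BBC
    C ↦ CAA
  step 0 ⇒ step 1: BCB ⇒ C·CAA·C
    B ↦ C

A->BBC, B->C, C->CAA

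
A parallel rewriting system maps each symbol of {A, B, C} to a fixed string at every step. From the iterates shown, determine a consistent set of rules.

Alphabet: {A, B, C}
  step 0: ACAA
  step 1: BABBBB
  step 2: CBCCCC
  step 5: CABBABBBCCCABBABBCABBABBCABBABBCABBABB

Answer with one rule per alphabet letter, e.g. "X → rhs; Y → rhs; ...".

A->B, B->C, C->ABB

  step 1 ⇒ step 2: BABBBB ⇒ C·B·C·C·C·C
    A ↦ B
    B ↦ C
  step 0 ⇒ step 1: ACAA ⇒ B·ABB·B·B
    C ↦ ABB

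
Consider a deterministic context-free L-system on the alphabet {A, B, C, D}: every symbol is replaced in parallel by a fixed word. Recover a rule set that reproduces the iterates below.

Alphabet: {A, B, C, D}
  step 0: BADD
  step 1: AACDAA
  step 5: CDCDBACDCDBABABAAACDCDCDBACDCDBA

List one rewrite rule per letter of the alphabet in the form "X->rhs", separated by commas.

  step 0 ⇒ step 1: BADD ⇒ AA·CD·A·A
    A ↦ CD
    B ↦ AA
    D ↦ A
    C ↦ B  (constrained at step 1)

A->CD, B->AA, C->B, D->A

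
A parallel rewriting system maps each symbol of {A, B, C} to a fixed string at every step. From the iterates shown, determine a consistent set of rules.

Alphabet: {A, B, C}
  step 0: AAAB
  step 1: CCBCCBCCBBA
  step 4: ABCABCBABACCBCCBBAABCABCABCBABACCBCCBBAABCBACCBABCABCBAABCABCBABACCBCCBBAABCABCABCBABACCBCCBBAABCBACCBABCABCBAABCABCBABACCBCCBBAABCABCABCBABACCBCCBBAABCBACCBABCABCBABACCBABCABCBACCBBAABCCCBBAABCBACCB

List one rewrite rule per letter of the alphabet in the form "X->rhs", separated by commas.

  step 0 ⇒ step 1: AAAB ⇒ CCB·CCB·CCB·BA
    A ↦ CCB
    B ↦ BA
    C ↦ ABC  (constrained at step 1)

A->CCB, B->BA, C->ABC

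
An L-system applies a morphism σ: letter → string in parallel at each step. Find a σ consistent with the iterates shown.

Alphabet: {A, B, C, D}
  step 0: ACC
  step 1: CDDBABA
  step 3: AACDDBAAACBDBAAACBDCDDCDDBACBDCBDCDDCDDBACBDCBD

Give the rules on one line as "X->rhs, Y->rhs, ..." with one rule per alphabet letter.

  step 0 ⇒ step 1: ACC ⇒ CDD·BA·BA
    A ↦ CDD
    C ↦ BA
    B ↦ AA  (constrained at step 1)
    D ↦ CBD  (constrained at step 1)

A->CDD, B->AA, C->BA, D->CBD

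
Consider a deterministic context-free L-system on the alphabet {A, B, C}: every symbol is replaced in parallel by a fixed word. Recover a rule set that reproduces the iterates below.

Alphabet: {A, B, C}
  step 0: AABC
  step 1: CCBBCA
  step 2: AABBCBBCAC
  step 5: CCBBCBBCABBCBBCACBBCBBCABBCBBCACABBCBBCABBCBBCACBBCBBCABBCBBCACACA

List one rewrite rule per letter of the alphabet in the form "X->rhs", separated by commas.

A->C, B->BBC, C->A

  step 1 ⇒ step 2: CCBBCA ⇒ A·A·BBC·BBC·A·C
    A ↦ C
    B ↦ BBC
    C ↦ A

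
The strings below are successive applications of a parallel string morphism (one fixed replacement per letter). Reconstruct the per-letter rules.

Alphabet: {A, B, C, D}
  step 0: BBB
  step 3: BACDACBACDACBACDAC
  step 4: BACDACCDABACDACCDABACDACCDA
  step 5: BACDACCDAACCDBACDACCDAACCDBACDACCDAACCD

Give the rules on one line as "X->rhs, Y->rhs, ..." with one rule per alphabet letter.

  step 4 ⇒ step 5: BACDACCDABACDACCDABACDACCDA ⇒ BA·CD·A·C·CD·A·A·C·CD·BA·CD·A·C·CD·A·A·C·CD·BA·CD·A·C·CD·A·A·C·CD
    A ↦ CD
    B ↦ BA
    C ↦ A
    D ↦ C

A->CD, B->BA, C->A, D->C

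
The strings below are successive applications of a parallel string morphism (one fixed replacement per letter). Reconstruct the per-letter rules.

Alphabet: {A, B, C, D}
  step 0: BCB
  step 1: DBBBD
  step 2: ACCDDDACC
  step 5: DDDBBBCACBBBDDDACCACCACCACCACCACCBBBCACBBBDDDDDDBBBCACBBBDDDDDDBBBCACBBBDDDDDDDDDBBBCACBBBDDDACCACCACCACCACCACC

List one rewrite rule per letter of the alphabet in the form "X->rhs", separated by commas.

A->CAC, B->D, C->BBB, D->ACC

  step 1 ⇒ step 2: DBBBD ⇒ ACC·D·D·D·ACC
    B ↦ D
    D ↦ ACC
    A ↦ CAC  (constrained at step 2)
  step 0 ⇒ step 1: BCB ⇒ D·BBB·D
    C ↦ BBB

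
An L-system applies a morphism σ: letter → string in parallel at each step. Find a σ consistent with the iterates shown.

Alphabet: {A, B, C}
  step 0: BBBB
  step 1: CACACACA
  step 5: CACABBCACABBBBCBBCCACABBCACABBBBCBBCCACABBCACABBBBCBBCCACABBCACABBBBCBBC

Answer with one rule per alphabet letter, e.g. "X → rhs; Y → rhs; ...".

A->C, B->CA, C->BB

  step 0 ⇒ step 1: BBBB ⇒ CA·CA·CA·CA
    B ↦ CA
    A ↦ C  (constrained at step 1)
    C ↦ BB  (constrained at step 1)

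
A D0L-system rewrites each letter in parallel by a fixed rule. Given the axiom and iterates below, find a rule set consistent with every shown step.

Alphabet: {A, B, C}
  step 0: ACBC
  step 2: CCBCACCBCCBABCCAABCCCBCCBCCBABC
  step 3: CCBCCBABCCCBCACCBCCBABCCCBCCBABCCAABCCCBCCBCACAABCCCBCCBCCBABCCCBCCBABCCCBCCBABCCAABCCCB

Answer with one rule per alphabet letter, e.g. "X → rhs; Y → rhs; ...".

  step 2 ⇒ step 3: CCBCACCBCCBABCCAABCCCBCCBCCBABC ⇒ CCB·CCB·ABC·CCB·CA·CCB·CCB·ABC·CCB·CCB·ABC·CA·ABC·CCB·CCB·CA·CA·ABC·CCB·CCB·CCB·ABC·CCB·CCB·ABC·CCB·CCB·ABC·CA·ABC·CCB
    A ↦ CA
    B ↦ ABC
    C ↦ CCB

A->CA, B->ABC, C->CCB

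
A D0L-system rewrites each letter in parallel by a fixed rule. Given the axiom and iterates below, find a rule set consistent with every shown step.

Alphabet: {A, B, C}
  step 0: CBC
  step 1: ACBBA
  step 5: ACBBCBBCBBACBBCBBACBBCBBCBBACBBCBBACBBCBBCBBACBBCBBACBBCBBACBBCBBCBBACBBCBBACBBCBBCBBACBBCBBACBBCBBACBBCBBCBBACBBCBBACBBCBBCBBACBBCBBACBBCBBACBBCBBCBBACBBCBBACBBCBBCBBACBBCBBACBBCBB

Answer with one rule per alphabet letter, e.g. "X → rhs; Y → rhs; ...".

A->CBB, B->CBB, C->A

  step 0 ⇒ step 1: CBC ⇒ A·CBB·A
    B ↦ CBB
    C ↦ A
    A ↦ CBB  (constrained at step 1)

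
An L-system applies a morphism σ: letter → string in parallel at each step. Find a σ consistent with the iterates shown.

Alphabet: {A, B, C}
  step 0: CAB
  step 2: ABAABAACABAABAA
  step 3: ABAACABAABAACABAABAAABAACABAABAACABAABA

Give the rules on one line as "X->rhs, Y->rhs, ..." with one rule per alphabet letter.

A->ABA, B->AC, C->A

  step 2 ⇒ step 3: ABAABAACABAABAA ⇒ ABA·AC·ABA·ABA·AC·ABA·ABA·A·ABA·AC·ABA·ABA·AC·ABA·ABA
    A ↦ ABA
    B ↦ AC
    C ↦ A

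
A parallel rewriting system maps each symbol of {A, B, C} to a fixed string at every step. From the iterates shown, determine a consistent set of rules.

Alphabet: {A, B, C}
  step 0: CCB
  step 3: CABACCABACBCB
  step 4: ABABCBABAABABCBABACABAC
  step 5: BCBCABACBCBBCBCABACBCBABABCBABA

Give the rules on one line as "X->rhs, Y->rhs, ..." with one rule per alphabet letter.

A->B, B->C, C->ABA

  step 4 ⇒ step 5: ABABCBABAABABCBABACABAC ⇒ B·C·B·C·ABA·C·B·C·B·B·C·B·C·ABA·C·B·C·B·ABA·B·C·B·ABA
    A ↦ B
    B ↦ C
    C ↦ ABA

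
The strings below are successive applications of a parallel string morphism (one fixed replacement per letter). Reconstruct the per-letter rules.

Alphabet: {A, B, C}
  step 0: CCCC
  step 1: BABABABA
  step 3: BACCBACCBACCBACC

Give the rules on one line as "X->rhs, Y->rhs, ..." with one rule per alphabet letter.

  step 0 ⇒ step 1: CCCC ⇒ BA·BA·BA·BA
    C ↦ BA
    A ↦ BB  (constrained at step 1)
    B ↦ C  (constrained at step 1)

A->BB, B->C, C->BA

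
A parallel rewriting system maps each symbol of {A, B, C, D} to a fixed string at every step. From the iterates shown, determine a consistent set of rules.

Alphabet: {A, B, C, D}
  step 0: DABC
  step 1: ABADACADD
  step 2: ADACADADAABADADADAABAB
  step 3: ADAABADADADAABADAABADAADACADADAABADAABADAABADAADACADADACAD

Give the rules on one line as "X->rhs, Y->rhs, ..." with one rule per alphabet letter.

  step 2 ⇒ step 3: ADACADADAABADADADAABAB ⇒ ADA·AB·ADA·D·ADA·AB·ADA·AB·ADA·ADA·CAD·ADA·AB·ADA·AB·ADA·AB·ADA·ADA·CAD·ADA·CAD
    A ↦ ADA
    B ↦ CAD
    C ↦ D
    D ↦ AB

A->ADA, B->CAD, C->D, D->AB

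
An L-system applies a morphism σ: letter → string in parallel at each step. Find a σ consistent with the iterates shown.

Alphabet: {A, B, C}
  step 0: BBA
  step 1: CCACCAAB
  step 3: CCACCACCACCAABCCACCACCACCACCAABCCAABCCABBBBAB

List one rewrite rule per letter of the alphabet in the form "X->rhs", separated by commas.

A->AB, B->CCA, C->BB

  step 0 ⇒ step 1: BBA ⇒ CCA·CCA·AB
    A ↦ AB
    B ↦ CCA
    C ↦ BB  (constrained at step 1)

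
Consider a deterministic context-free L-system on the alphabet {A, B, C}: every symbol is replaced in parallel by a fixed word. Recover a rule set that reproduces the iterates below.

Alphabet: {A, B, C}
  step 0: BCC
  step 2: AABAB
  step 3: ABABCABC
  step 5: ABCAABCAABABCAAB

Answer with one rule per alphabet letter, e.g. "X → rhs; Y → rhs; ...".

A->AB, B->C, C->A

  step 2 ⇒ step 3: AABAB ⇒ AB·AB·C·AB·C
    A ↦ AB
    B ↦ C
    C ↦ A  (constrained at step 0)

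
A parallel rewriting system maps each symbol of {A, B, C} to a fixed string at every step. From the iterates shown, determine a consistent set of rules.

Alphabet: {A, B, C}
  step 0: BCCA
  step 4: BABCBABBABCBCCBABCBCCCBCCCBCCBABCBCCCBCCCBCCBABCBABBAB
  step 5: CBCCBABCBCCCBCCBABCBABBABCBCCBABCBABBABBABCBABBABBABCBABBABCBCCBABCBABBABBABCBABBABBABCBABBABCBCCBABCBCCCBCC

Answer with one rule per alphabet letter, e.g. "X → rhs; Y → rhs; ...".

A->BC, B->C, C->BAB

  step 4 ⇒ step 5: BABCBABBABCBCCBABCBCCCBCCCBCCBABCBCCCBCCCBCCBABCBABBAB ⇒ C·BC·C·BAB·C·BC·C·C·BC·C·BAB·C·BAB·BAB·C·BC·C·BAB·C·BAB·BAB·BAB·C·BAB·BAB·BAB·C·BAB·BAB·C·BC·C·BAB·C·BAB·BAB·BAB·C·BAB·BAB·BAB·C·BAB·BAB·C·BC·C·BAB·C·BC·C·C·BC·C
    A ↦ BC
    B ↦ C
    C ↦ BAB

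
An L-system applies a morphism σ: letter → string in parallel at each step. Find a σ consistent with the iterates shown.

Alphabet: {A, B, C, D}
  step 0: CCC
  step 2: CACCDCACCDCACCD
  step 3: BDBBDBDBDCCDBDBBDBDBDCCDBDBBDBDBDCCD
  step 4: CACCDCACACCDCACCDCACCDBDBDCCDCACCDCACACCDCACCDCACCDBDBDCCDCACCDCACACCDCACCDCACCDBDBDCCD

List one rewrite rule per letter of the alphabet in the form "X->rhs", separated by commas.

  step 3 ⇒ step 4: BDBBDBDBDCCDBDBBDBDBDCCDBDBBDBDBDCCD ⇒ CA·CCD·CA·CA·CCD·CA·CCD·CA·CCD·BD·BD·CCD·CA·CCD·CA·CA·CCD·CA·CCD·CA·CCD·BD·BD·CCD·CA·CCD·CA·CA·CCD·CA·CCD·CA·CCD·BD·BD·CCD
    B ↦ CA
    C ↦ BD
    D ↦ CCD
  step 2 ⇒ step 3: CACCDCACCDCACCD ⇒ BD·BBD·BD·BD·CCD·BD·BBD·BD·BD·CCD·BD·BBD·BD·BD·CCD
    A ↦ BBD

A->BBD, B->CA, C->BD, D->CCD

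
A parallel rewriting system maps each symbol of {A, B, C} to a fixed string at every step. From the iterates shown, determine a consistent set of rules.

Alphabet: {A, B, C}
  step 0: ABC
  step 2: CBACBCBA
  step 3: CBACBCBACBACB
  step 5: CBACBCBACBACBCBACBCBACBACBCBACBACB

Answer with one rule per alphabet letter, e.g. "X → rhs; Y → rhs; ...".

A->CB, B->A, C->CB

  step 2 ⇒ step 3: CBACBCBA ⇒ CB·A·CB·CB·A·CB·A·CB
    A ↦ CB
    B ↦ A
    C ↦ CB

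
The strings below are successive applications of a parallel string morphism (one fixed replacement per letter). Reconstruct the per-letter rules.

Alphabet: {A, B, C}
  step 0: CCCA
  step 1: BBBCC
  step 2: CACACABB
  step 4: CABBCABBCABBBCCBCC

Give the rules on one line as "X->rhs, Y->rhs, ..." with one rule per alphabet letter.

A->CC, B->CA, C->B

  step 1 ⇒ step 2: BBBCC ⇒ CA·CA·CA·B·B
    B ↦ CA
    C ↦ B
  step 0 ⇒ step 1: CCCA ⇒ B·B·B·CC
    A ↦ CC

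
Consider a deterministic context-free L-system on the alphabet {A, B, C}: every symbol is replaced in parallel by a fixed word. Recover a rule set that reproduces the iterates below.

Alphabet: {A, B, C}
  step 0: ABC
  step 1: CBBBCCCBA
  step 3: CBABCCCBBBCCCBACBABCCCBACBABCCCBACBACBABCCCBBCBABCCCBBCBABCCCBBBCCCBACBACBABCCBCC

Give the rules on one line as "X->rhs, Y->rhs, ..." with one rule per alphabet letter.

A->CBB, B->BCC, C->CBA

  step 0 ⇒ step 1: ABC ⇒ CBB·BCC·CBA
    A ↦ CBB
    B ↦ BCC
    C ↦ CBA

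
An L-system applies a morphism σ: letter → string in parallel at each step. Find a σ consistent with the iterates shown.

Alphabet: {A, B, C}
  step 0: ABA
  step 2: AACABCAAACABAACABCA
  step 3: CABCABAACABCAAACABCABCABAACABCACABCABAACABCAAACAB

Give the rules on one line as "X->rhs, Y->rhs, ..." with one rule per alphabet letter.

  step 2 ⇒ step 3: AACABCAAACABAACABCA ⇒ CAB·CAB·AA·CAB·CA·AA·CAB·CAB·CAB·AA·CAB·CA·CAB·CAB·AA·CAB·CA·AA·CAB
    A ↦ CAB
    B ↦ CA
    C ↦ AA

A->CAB, B->CA, C->AA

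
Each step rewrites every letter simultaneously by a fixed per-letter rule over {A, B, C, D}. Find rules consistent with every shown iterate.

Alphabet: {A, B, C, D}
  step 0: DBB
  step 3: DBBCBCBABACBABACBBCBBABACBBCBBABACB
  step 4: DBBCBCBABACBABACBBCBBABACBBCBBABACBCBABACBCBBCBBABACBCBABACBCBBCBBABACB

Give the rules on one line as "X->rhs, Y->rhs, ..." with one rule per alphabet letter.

A->B, B->CB, C->ABA, D->DBB

  step 3 ⇒ step 4: DBBCBCBABACBABACBBCBBABACBBCBBABACB ⇒ DBB·CB·CB·ABA·CB·ABA·CB·B·CB·B·ABA·CB·B·CB·B·ABA·CB·CB·ABA·CB·CB·B·CB·B·ABA·CB·CB·ABA·CB·CB·B·CB·B·ABA·CB
    A ↦ B
    B ↦ CB
    C ↦ ABA
    D ↦ DBB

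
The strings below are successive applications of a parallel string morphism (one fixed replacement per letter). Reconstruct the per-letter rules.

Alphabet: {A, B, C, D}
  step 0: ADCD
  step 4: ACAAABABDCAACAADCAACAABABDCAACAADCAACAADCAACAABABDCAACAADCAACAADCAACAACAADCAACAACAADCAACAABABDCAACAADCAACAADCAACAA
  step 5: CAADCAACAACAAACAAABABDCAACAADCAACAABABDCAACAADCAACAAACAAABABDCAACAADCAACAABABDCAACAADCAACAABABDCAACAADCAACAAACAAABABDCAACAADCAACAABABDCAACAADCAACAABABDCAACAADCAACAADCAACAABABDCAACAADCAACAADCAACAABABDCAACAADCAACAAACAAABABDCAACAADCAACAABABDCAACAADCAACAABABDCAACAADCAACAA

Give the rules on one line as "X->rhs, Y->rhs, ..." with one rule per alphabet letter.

  step 4 ⇒ step 5: ACAAABABDCAACAADCAACAABABDCAACAADCAACAADCAACAABABDCAACAADCAACAADCAACAACAADCAACAACAADCAACAABABDCAACAADCAACAADCAACAA ⇒ CAA·D·CAA·CAA·CAA·A·CAA·A·BAB·D·CAA·CAA·D·CAA·CAA·BAB·D·CAA·CAA·D·CAA·CAA·A·CAA·A·BAB·D·CAA·CAA·D·CAA·CAA·BAB·D·CAA·CAA·D·CAA·CAA·BAB·D·CAA·CAA·D·CAA·CAA·A·CAA·A·BAB·D·CAA·CAA·D·CAA·CAA·BAB·D·CAA·CAA·D·CAA·CAA·BAB·D·CAA·CAA·D·CAA·CAA·D·CAA·CAA·BAB·D·CAA·CAA·D·CAA·CAA·D·CAA·CAA·BAB·D·CAA·CAA·D·CAA·CAA·A·CAA·A·BAB·D·CAA·CAA·D·CAA·CAA·BAB·D·CAA·CAA·D·CAA·CAA·BAB·D·CAA·CAA·D·CAA·CAA
    A ↦ CAA
    B ↦ A
    C ↦ D
    D ↦ BAB

A->CAA, B->A, C->D, D->BAB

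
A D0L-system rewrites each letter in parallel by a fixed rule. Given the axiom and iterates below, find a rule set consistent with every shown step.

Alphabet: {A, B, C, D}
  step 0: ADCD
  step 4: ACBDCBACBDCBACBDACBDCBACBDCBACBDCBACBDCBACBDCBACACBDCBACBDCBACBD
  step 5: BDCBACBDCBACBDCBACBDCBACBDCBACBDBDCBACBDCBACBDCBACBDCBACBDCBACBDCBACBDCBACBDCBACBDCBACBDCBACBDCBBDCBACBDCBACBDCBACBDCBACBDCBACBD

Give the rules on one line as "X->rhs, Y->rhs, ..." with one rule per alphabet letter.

A->BD, B->AC, C->CB, D->BD

  step 4 ⇒ step 5: ACBDCBACBDCBACBDACBDCBACBDCBACBDCBACBDCBACBDCBACACBDCBACBDCBACBD ⇒ BD·CB·AC·BD·CB·AC·BD·CB·AC·BD·CB·AC·BD·CB·AC·BD·BD·CB·AC·BD·CB·AC·BD·CB·AC·BD·CB·AC·BD·CB·AC·BD·CB·AC·BD·CB·AC·BD·CB·AC·BD·CB·AC·BD·CB·AC·BD·CB·BD·CB·AC·BD·CB·AC·BD·CB·AC·BD·CB·AC·BD·CB·AC·BD
    A ↦ BD
    B ↦ AC
    C ↦ CB
    D ↦ BD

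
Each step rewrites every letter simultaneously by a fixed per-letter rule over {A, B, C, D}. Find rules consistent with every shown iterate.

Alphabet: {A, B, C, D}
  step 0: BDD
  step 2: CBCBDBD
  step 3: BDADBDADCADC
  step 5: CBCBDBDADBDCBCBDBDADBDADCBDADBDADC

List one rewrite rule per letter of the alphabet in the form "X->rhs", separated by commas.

  step 2 ⇒ step 3: CBCBDBD ⇒ BD·AD·BD·AD·C·AD·C
    B ↦ AD
    C ↦ BD
    D ↦ C
    A ↦ CB  (constrained at step 3)

A->CB, B->AD, C->BD, D->C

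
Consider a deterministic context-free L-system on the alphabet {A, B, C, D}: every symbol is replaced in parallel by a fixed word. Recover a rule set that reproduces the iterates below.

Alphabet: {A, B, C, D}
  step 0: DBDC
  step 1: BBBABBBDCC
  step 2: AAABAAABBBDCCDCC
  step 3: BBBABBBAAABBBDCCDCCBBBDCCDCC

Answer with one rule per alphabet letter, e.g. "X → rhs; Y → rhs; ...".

A->B, B->A, C->DCC, D->BBB

  step 2 ⇒ step 3: AAABAAABBBDCCDCC ⇒ B·B·B·A·B·B·B·A·A·A·BBB·DCC·DCC·BBB·DCC·DCC
    A ↦ B
    B ↦ A
    C ↦ DCC
    D ↦ BBB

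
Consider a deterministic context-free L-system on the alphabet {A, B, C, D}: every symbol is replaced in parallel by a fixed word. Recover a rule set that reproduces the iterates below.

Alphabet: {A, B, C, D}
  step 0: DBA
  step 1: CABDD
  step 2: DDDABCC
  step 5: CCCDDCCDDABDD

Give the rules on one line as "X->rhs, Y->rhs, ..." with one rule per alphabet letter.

A->DD, B->AB, C->D, D->C

  step 1 ⇒ step 2: CABDD ⇒ D·DD·AB·C·C
    A ↦ DD
    B ↦ AB
    C ↦ D
    D ↦ C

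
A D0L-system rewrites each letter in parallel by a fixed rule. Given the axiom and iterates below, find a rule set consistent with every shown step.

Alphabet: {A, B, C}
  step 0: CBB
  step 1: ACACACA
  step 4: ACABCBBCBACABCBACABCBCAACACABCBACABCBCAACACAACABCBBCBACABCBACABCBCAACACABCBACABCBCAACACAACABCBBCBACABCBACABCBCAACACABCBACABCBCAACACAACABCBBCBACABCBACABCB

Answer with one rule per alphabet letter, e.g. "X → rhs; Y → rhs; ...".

  step 0 ⇒ step 1: CBB ⇒ ACA·CA·CA
    B ↦ CA
    C ↦ ACA
    A ↦ BCB  (constrained at step 1)

A->BCB, B->CA, C->ACA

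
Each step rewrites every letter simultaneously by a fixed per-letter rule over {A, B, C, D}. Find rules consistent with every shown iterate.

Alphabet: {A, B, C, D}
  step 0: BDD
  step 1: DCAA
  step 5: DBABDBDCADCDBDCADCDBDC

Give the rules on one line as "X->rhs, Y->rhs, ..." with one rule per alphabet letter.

A->DB, B->DC, C->B, D->A

  step 0 ⇒ step 1: BDD ⇒ DC·A·A
    B ↦ DC
    D ↦ A
    A ↦ DB  (constrained at step 1)
    C ↦ B  (constrained at step 1)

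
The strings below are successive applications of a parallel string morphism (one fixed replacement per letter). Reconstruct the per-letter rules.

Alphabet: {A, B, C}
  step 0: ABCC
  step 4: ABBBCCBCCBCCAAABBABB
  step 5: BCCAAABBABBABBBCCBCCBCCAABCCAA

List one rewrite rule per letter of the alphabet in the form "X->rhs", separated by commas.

A->BCC, B->A, C->B

  step 4 ⇒ step 5: ABBBCCBCCBCCAAABBABB ⇒ BCC·A·A·A·B·B·A·B·B·A·B·B·BCC·BCC·BCC·A·A·BCC·A·A
    A ↦ BCC
    B ↦ A
    C ↦ B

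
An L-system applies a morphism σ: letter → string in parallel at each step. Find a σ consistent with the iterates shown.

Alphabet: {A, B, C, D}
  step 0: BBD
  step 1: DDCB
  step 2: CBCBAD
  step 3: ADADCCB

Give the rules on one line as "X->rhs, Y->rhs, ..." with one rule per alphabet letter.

  step 2 ⇒ step 3: CBCBAD ⇒ A·D·A·D·C·CB
    A ↦ C
    B ↦ D
    C ↦ A
    D ↦ CB

A->C, B->D, C->A, D->CB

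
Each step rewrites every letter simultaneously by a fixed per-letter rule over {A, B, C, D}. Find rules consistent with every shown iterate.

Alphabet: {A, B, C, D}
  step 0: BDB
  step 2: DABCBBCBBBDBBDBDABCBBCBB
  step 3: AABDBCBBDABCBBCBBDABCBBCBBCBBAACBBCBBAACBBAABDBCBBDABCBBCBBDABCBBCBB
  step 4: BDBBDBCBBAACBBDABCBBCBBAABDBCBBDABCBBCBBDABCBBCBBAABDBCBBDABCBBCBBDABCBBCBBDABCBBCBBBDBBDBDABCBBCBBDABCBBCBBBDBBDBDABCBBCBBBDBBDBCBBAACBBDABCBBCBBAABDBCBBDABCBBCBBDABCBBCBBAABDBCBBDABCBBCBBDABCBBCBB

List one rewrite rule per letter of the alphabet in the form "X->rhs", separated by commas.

  step 3 ⇒ step 4: AABDBCBBDABCBBCBBDABCBBCBBCBBAACBBCBBAACBBAABDBCBBDABCBBCBBDABCBBCBB ⇒ BDB·BDB·CBB·AA·CBB·DAB·CBB·CBB·AA·BDB·CBB·DAB·CBB·CBB·DAB·CBB·CBB·AA·BDB·CBB·DAB·CBB·CBB·DAB·CBB·CBB·DAB·CBB·CBB·BDB·BDB·DAB·CBB·CBB·DAB·CBB·CBB·BDB·BDB·DAB·CBB·CBB·BDB·BDB·CBB·AA·CBB·DAB·CBB·CBB·AA·BDB·CBB·DAB·CBB·CBB·DAB·CBB·CBB·AA·BDB·CBB·DAB·CBB·CBB·DAB·CBB·CBB
    A ↦ BDB
    B ↦ CBB
    C ↦ DAB
    D ↦ AA

A->BDB, B->CBB, C->DAB, D->AA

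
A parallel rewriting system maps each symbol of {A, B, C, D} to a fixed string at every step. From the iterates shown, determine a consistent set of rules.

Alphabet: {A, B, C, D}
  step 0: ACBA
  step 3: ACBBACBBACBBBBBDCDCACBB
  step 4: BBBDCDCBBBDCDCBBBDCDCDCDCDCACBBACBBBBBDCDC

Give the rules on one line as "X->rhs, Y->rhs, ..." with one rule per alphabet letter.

A->B, B->DC, C->BB, D->AC

  step 3 ⇒ step 4: ACBBACBBACBBBBBDCDCACBB ⇒ B·BB·DC·DC·B·BB·DC·DC·B·BB·DC·DC·DC·DC·DC·AC·BB·AC·BB·B·BB·DC·DC
    A ↦ B
    B ↦ DC
    C ↦ BB
    D ↦ AC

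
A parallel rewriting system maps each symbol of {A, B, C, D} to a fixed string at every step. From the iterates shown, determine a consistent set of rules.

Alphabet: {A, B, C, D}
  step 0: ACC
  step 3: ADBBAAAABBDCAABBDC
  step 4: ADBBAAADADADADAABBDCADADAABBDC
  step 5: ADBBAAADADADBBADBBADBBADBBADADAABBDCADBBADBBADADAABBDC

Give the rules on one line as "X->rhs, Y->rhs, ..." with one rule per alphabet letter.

  step 4 ⇒ step 5: ADBBAAADADADADAABBDCADADAABBDC ⇒ AD·BB·A·A·AD·AD·AD·BB·AD·BB·AD·BB·AD·BB·AD·AD·A·A·BB·DC·AD·BB·AD·BB·AD·AD·A·A·BB·DC
    A ↦ AD
    B ↦ A
    C ↦ DC
    D ↦ BB

A->AD, B->A, C->DC, D->BB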